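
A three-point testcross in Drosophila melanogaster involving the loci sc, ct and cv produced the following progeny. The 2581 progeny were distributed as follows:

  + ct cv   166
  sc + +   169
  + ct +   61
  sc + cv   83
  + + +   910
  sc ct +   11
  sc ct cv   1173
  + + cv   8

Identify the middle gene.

The two most frequent reciprocal classes, + + + and sc ct cv, are the parental types, so the F1 was + + + / sc ct cv.
The two rarest classes, + + cv and sc ct +, are the double crossovers. Comparing them with the parentals, only the cv allele has switched, so cv is the middle locus and the order is sc – cv – ct.

cv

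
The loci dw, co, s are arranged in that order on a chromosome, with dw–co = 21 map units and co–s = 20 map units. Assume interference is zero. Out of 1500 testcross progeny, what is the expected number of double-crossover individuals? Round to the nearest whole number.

Map distances give recombination frequencies of 0.210 and 0.200 for the two intervals.
With no interference, expected double-crossover frequency = 0.210 × 0.200 = 0.04200.
Expected number = 0.04200 × 1500 = 63.00 ≈ 63.

63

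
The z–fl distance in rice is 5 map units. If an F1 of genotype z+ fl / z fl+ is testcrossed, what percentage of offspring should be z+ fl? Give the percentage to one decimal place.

47.5%

A map distance of 5 map units corresponds to a recombination frequency of 0.050.
The F1 is z+ fl / z fl+, so z+ fl is a parental gamete class with expected frequency (1 − r)/2 = 0.950/2 = 0.4750.
That is 0.4750 = 47.5% of the progeny.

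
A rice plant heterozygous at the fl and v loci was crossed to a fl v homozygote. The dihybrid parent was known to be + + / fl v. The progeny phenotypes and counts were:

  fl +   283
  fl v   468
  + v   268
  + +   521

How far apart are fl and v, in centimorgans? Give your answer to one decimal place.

The recombinant classes are + v and fl +: 268 + 283 = 551.
Recombination frequency = 551/1540 = 0.3578 ≈ 35.8%, i.e. 35.8 centimorgans.

35.8 centimorgans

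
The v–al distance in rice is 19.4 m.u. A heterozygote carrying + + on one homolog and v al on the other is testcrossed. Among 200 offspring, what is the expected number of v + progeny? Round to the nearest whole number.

19

A map distance of 19.4 m.u. corresponds to a recombination frequency of 0.194.
The F1 is + + / v al, so v + is a recombinant gamete class with expected frequency r/2 = 0.194/2 = 0.0970.
Expected number = 0.0970 × 200 = 19.40 ≈ 19.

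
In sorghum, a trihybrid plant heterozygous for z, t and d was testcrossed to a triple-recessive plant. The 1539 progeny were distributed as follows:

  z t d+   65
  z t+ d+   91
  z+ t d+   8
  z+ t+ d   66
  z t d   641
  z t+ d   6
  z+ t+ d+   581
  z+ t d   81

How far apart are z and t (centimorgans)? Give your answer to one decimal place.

The two most frequent reciprocal classes, z+ t+ d+ and z t d, are the parental types, so the F1 was z+ t+ d+ / z t d.
The two rarest classes, z+ t d+ and z t+ d, are the double crossovers. Comparing them with the parentals, only the t allele has switched, so t is the middle locus and the order is z – t – d.
Crossovers in the z–t interval produce the single-crossover classes z t+ d+ and z+ t d (91 + 81 = 172) plus the double crossovers (14).
RF(z–t) = (172 + 14) / 1539 = 186/1539 = 0.1209 → 12.1 centimorgans.

12.1 centimorgans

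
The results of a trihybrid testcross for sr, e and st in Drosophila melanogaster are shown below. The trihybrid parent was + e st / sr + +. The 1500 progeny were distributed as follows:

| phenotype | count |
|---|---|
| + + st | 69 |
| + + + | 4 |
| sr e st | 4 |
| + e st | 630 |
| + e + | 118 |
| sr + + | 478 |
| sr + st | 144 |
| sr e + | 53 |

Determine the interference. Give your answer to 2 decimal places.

The two rarest classes, sr e st and + + +, are the double crossovers. Comparing them with the parentals, only the sr allele has switched, so sr is the middle locus and the order is e – sr – st.
e–sr: (122 + 8)/1500 = 0.0867; sr–st: (262 + 8)/1500 = 0.1800.
Expected DCO frequency = 0.0867 × 0.1800 ≈ 0.01561; observed = 8/1500 ≈ 0.00533.
Coefficient of coincidence = 0.00533/0.01561 ≈ 0.34; interference = 1 − 0.34 = 0.66.

0.66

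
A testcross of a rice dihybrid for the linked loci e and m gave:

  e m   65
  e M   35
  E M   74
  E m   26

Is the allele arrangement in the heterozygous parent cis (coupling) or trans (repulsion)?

cis

The two most frequent classes are E M (74) and e m (65); these are the parental (non-recombinant) types.
So the F1 carried E M on one chromosome and e m on the other — the recessive alleles are on the same chromosome (cis / coupling).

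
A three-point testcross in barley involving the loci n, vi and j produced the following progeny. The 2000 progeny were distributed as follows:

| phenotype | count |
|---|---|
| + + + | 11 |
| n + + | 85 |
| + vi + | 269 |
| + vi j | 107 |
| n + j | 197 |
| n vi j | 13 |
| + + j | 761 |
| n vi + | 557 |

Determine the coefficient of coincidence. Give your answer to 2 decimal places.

0.45

The two most frequent reciprocal classes, n vi + and + + j, are the parental types, so the F1 was n vi + / + + j.
The two rarest classes, n vi j and + + +, are the double crossovers. Comparing them with the parentals, only the j allele has switched, so j is the middle locus and the order is vi – j – n.
vi–j: (192 + 24)/2000 = 0.1080; j–n: (466 + 24)/2000 = 0.2450.
Expected DCO frequency = 0.1080 × 0.2450 ≈ 0.02646; observed = 24/2000 ≈ 0.01200.
Coefficient of coincidence = 0.01200/0.02646 ≈ 0.45.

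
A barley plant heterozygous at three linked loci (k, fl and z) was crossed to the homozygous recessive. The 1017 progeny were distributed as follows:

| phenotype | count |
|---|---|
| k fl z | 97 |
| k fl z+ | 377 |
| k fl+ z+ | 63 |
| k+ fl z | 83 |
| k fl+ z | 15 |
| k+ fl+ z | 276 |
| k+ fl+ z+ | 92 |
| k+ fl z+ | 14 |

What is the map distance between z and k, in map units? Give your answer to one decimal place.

The two most frequent reciprocal classes, k+ fl+ z and k fl z+, are the parental types, so the F1 was k+ fl+ z / k fl z+.
The two rarest classes, k fl+ z and k+ fl z+, are the double crossovers. Comparing them with the parentals, only the k allele has switched, so k is the middle locus and the order is z – k – fl.
Crossovers in the z–k interval produce the single-crossover classes k+ fl+ z+ and k fl z (92 + 97 = 189) plus the double crossovers (29).
RF(z–k) = (189 + 29) / 1017 = 218/1017 = 0.2144 → 21.4 map units.

21.4 map units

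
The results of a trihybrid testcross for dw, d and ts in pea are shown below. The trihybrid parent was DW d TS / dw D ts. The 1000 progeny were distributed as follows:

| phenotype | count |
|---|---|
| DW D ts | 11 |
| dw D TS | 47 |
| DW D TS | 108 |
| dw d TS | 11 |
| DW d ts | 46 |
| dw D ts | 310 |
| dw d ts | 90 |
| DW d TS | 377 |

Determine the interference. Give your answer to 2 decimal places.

The two rarest classes, dw d TS and DW D ts, are the double crossovers. Comparing them with the parentals, only the dw allele has switched, so dw is the middle locus and the order is d – dw – ts.
d–dw: (198 + 22)/1000 = 0.2200; dw–ts: (93 + 22)/1000 = 0.1150.
Expected DCO frequency = 0.2200 × 0.1150 ≈ 0.02530; observed = 22/1000 ≈ 0.02200.
Coefficient of coincidence = 0.02200/0.02530 ≈ 0.87; interference = 1 − 0.87 = 0.13.

0.13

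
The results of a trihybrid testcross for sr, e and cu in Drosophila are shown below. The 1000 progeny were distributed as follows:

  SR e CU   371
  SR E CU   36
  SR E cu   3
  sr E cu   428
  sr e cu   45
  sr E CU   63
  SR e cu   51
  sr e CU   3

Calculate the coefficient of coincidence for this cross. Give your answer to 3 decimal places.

The two most frequent reciprocal classes, SR e CU and sr E cu, are the parental types, so the F1 was SR e CU / sr E cu.
The two rarest classes, sr e CU and SR E cu, are the double crossovers. Comparing them with the parentals, only the sr allele has switched, so sr is the middle locus and the order is e – sr – cu.
e–sr: (81 + 6)/1000 = 0.0870; sr–cu: (114 + 6)/1000 = 0.1200.
Expected DCO frequency = 0.0870 × 0.1200 ≈ 0.01044; observed = 6/1000 ≈ 0.00600.
Coefficient of coincidence = 0.00600/0.01044 ≈ 0.575.

0.575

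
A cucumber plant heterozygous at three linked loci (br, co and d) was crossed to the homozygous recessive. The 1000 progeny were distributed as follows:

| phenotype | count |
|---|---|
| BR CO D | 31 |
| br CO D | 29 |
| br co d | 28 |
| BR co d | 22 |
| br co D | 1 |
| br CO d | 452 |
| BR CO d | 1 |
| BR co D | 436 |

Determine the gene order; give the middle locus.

The two most frequent reciprocal classes, BR co D and br CO d, are the parental types, so the F1 was BR co D / br CO d.
The two rarest classes, br co D and BR CO d, are the double crossovers. Comparing them with the parentals, only the br allele has switched, so br is the middle locus and the order is d – br – co.

br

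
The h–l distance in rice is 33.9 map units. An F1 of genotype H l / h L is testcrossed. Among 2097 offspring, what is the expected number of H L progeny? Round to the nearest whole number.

A map distance of 33.9 map units corresponds to a recombination frequency of 0.339.
The F1 is H l / h L, so H L is a recombinant gamete class with expected frequency r/2 = 0.339/2 = 0.1695.
Expected number = 0.1695 × 2097 = 355.44 ≈ 355.

355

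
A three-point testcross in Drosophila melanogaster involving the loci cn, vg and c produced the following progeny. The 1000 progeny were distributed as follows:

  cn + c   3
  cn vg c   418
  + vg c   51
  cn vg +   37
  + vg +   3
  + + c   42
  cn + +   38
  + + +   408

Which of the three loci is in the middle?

The two most frequent reciprocal classes, + + + and cn vg c, are the parental types, so the F1 was + + + / cn vg c.
The two rarest classes, + vg + and cn + c, are the double crossovers. Comparing them with the parentals, only the vg allele has switched, so vg is the middle locus and the order is c – vg – cn.

vg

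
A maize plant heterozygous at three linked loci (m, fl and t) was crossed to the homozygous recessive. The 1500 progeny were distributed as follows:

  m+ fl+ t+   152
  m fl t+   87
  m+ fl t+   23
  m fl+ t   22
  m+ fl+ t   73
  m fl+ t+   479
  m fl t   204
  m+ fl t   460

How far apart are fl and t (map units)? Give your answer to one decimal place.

The two most frequent reciprocal classes, m+ fl t and m fl+ t+, are the parental types, so the F1 was m+ fl t / m fl+ t+.
The two rarest classes, m+ fl t+ and m fl+ t, are the double crossovers. Comparing them with the parentals, only the t allele has switched, so t is the middle locus and the order is fl – t – m.
Crossovers in the fl–t interval produce the single-crossover classes m+ fl+ t and m fl t+ (73 + 87 = 160) plus the double crossovers (45).
RF(fl–t) = (160 + 45) / 1500 = 205/1500 = 0.1367 → 13.7 map units.

13.7 map units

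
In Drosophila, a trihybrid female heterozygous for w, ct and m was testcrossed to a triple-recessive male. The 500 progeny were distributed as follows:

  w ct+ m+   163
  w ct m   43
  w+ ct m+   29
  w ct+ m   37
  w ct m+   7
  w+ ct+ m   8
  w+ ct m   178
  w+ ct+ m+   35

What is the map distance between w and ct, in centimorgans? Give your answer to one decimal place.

The two most frequent reciprocal classes, w ct+ m+ and w+ ct m, are the parental types, so the F1 was w ct+ m+ / w+ ct m.
The two rarest classes, w ct m+ and w+ ct+ m, are the double crossovers. Comparing them with the parentals, only the ct allele has switched, so ct is the middle locus and the order is m – ct – w.
Crossovers in the ct–w interval produce the single-crossover classes w+ ct+ m+ and w ct m (35 + 43 = 78) plus the double crossovers (15).
RF(ct–w) = (78 + 15) / 500 = 93/500 = 0.1860 → 18.6 centimorgans.

18.6 centimorgans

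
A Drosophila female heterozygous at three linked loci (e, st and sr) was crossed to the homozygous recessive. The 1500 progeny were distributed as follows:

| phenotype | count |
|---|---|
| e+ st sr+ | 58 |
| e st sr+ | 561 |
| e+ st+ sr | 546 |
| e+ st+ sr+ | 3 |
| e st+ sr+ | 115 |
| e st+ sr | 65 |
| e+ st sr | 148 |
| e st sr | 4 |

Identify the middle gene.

sr

The two most frequent reciprocal classes, e+ st+ sr and e st sr+, are the parental types, so the F1 was e+ st+ sr / e st sr+.
The two rarest classes, e+ st+ sr+ and e st sr, are the double crossovers. Comparing them with the parentals, only the sr allele has switched, so sr is the middle locus and the order is st – sr – e.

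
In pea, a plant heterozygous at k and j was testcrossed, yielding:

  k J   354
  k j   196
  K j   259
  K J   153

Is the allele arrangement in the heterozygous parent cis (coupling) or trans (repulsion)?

The two most frequent classes are K j (259) and k J (354); these are the parental (non-recombinant) types.
So the F1 carried K j on one chromosome and k J on the other — the recessive alleles are on opposite chromosomes (trans / repulsion).

trans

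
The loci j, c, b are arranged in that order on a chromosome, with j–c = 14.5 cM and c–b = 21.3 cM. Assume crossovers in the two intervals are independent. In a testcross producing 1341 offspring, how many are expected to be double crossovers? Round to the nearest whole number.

41

Map distances give recombination frequencies of 0.145 and 0.213 for the two intervals.
With no interference, expected double-crossover frequency = 0.145 × 0.213 = 0.03088.
Expected number = 0.03088 × 1341 = 41.42 ≈ 41.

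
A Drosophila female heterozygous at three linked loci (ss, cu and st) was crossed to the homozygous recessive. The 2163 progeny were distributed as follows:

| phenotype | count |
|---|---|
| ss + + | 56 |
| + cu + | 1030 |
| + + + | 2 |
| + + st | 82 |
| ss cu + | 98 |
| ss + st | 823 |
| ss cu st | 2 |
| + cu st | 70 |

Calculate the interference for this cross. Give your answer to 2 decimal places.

0.64

The two most frequent reciprocal classes, ss + st and + cu +, are the parental types, so the F1 was ss + st / + cu +.
The two rarest classes, ss cu st and + + +, are the double crossovers. Comparing them with the parentals, only the cu allele has switched, so cu is the middle locus and the order is ss – cu – st.
ss–cu: (180 + 4)/2163 = 0.0851; cu–st: (126 + 4)/2163 = 0.0601.
Expected DCO frequency = 0.0851 × 0.0601 ≈ 0.00511; observed = 4/2163 ≈ 0.00185.
Coefficient of coincidence = 0.00185/0.00511 ≈ 0.36; interference = 1 − 0.36 = 0.64.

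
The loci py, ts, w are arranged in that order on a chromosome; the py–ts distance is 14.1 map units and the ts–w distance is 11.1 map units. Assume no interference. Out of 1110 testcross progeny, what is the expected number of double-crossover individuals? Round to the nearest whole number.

Map distances give recombination frequencies of 0.141 and 0.111 for the two intervals.
With no interference, expected double-crossover frequency = 0.141 × 0.111 = 0.01565.
Expected number = 0.01565 × 1110 = 17.37 ≈ 17.

17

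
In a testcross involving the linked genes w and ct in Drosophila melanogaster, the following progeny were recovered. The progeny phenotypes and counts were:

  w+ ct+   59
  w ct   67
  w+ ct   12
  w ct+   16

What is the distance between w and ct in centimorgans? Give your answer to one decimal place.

18.2 centimorgans

The two most frequent classes, w+ ct+ (59) and w ct (67), are the parental types, so the F1 was w+ ct+ / w ct.
The recombinant classes are w+ ct and w ct+: 12 + 16 = 28.
Recombination frequency = 28/154 = 0.1818 ≈ 18.2%, i.e. 18.2 centimorgans.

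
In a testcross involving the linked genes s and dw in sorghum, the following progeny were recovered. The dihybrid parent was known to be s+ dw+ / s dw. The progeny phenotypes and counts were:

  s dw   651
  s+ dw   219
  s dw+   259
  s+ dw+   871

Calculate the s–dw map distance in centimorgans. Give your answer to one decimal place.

23.9 centimorgans

The recombinant classes are s+ dw and s dw+: 219 + 259 = 478.
Recombination frequency = 478/2000 = 0.2390 ≈ 23.9%, i.e. 23.9 centimorgans.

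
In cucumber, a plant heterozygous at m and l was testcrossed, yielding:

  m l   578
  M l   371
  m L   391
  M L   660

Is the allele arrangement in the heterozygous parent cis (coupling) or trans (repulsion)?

cis

The two most frequent classes are M L (660) and m l (578); these are the parental (non-recombinant) types.
So the F1 carried M L on one chromosome and m l on the other — the recessive alleles are on the same chromosome (cis / coupling).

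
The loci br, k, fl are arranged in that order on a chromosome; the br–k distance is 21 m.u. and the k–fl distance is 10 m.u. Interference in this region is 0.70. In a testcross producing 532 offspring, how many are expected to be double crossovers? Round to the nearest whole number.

Map distances give recombination frequencies of 0.210 and 0.100 for the two intervals.
With interference 0.70 (so coincidence = 0.30), expected double-crossover frequency = 0.210 × 0.100 × 0.30 = 0.00630.
Expected number = 0.00630 × 532 = 3.35 ≈ 3.

3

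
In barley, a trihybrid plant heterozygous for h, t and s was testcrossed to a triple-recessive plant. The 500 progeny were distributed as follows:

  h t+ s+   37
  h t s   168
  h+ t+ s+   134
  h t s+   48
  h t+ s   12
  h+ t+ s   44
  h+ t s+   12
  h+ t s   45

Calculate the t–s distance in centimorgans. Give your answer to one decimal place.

23.2 centimorgans

The two most frequent reciprocal classes, h t s and h+ t+ s+, are the parental types, so the F1 was h t s / h+ t+ s+.
The two rarest classes, h t+ s and h+ t s+, are the double crossovers. Comparing them with the parentals, only the t allele has switched, so t is the middle locus and the order is s – t – h.
Crossovers in the s–t interval produce the single-crossover classes h t s+ and h+ t+ s (48 + 44 = 92) plus the double crossovers (24).
RF(s–t) = (92 + 24) / 500 = 116/500 = 0.2320 → 23.2 centimorgans.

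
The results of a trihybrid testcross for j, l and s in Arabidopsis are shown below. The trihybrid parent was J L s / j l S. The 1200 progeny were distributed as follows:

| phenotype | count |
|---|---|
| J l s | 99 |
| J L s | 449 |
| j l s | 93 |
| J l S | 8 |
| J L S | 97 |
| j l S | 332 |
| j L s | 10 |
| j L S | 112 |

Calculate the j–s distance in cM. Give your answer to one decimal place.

The two rarest classes, j L s and J l S, are the double crossovers. Comparing them with the parentals, only the j allele has switched, so j is the middle locus and the order is s – j – l.
Crossovers in the s–j interval produce the single-crossover classes J L S and j l s (97 + 93 = 190) plus the double crossovers (18).
RF(s–j) = (190 + 18) / 1200 = 208/1200 = 0.1733 → 17.3 cM.

17.3 cM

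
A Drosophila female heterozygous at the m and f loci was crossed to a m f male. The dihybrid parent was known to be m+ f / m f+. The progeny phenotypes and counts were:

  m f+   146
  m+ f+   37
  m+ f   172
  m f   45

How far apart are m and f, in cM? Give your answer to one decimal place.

The recombinant classes are m+ f+ and m f: 37 + 45 = 82.
Recombination frequency = 82/400 = 0.2050 ≈ 20.5%, i.e. 20.5 cM.

20.5 cM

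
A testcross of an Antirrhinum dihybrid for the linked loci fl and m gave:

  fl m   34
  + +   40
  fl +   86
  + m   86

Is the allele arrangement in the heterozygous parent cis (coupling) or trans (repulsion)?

The two most frequent classes are + m (86) and fl + (86); these are the parental (non-recombinant) types.
So the F1 carried + m on one chromosome and fl + on the other — the recessive alleles are on opposite chromosomes (trans / repulsion).

trans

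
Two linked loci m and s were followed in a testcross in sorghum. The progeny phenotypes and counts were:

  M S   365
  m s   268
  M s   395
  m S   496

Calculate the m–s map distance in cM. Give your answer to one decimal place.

The two most frequent classes, M s (395) and m S (496), are the parental types, so the F1 was M s / m S.
The recombinant classes are M S and m s: 365 + 268 = 633.
Recombination frequency = 633/1524 = 0.4154 ≈ 41.5%, i.e. 41.5 cM.

41.5 cM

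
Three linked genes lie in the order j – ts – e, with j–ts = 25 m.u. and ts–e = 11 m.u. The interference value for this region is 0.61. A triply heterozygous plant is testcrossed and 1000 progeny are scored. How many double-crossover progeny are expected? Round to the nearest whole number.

11

Map distances give recombination frequencies of 0.250 and 0.110 for the two intervals.
With interference 0.61 (so coincidence = 0.39), expected double-crossover frequency = 0.250 × 0.110 × 0.39 = 0.01073.
Expected number = 0.01073 × 1000 = 10.72 ≈ 11.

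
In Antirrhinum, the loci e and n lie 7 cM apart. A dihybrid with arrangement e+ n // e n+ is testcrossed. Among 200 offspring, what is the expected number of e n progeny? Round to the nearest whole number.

A map distance of 7 cM corresponds to a recombination frequency of 0.070.
The F1 is e+ n / e n+, so e n is a recombinant gamete class with expected frequency r/2 = 0.070/2 = 0.0350.
Expected number = 0.0350 × 200 = 7.00 ≈ 7.

7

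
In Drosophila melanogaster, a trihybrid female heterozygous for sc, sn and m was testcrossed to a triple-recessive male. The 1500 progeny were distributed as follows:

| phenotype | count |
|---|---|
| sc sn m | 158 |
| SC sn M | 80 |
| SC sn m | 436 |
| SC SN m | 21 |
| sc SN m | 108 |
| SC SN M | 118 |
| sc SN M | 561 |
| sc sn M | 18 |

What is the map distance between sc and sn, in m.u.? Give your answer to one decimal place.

21.0 m.u.

The two most frequent reciprocal classes, sc SN M and SC sn m, are the parental types, so the F1 was sc SN M / SC sn m.
The two rarest classes, sc sn M and SC SN m, are the double crossovers. Comparing them with the parentals, only the sn allele has switched, so sn is the middle locus and the order is sc – sn – m.
Crossovers in the sc–sn interval produce the single-crossover classes SC SN M and sc sn m (118 + 158 = 276) plus the double crossovers (39).
RF(sc–sn) = (276 + 39) / 1500 = 315/1500 = 0.2100 → 21.0 m.u.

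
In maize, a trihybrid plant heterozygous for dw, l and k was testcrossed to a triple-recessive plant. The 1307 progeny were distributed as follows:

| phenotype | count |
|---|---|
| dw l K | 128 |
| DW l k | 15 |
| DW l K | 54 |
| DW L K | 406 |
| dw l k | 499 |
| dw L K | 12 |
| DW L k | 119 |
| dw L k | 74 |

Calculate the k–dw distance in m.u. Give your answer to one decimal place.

21.0 m.u.

The two most frequent reciprocal classes, dw l k and DW L K, are the parental types, so the F1 was dw l k / DW L K.
The two rarest classes, DW l k and dw L K, are the double crossovers. Comparing them with the parentals, only the dw allele has switched, so dw is the middle locus and the order is l – dw – k.
Crossovers in the dw–k interval produce the single-crossover classes dw l K and DW L k (128 + 119 = 247) plus the double crossovers (27).
RF(dw–k) = (247 + 27) / 1307 = 274/1307 = 0.2096 → 21.0 m.u.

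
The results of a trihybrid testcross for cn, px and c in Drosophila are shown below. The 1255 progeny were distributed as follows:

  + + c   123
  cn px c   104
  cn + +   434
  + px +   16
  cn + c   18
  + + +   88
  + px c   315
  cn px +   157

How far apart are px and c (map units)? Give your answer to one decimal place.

The two most frequent reciprocal classes, + px c and cn + +, are the parental types, so the F1 was + px c / cn + +.
The two rarest classes, + px + and cn + c, are the double crossovers. Comparing them with the parentals, only the c allele has switched, so c is the middle locus and the order is cn – c – px.
Crossovers in the c–px interval produce the single-crossover classes + + c and cn px + (123 + 157 = 280) plus the double crossovers (34).
RF(c–px) = (280 + 34) / 1255 = 314/1255 = 0.2502 → 25.0 map units.

25.0 map units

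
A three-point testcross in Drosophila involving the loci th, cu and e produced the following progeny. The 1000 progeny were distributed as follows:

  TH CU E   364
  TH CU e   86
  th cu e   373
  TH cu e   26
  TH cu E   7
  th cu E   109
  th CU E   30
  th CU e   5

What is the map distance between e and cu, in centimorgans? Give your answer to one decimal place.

The two most frequent reciprocal classes, th cu e and TH CU E, are the parental types, so the F1 was th cu e / TH CU E.
The two rarest classes, th CU e and TH cu E, are the double crossovers. Comparing them with the parentals, only the cu allele has switched, so cu is the middle locus and the order is th – cu – e.
Crossovers in the cu–e interval produce the single-crossover classes th cu E and TH CU e (109 + 86 = 195) plus the double crossovers (12).
RF(cu–e) = (195 + 12) / 1000 = 207/1000 = 0.2070 → 20.7 centimorgans.

20.7 centimorgans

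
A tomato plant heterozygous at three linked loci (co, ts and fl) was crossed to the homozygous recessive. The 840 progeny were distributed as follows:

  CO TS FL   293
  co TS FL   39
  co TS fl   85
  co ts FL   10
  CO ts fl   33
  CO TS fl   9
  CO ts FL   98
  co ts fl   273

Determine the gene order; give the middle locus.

The two most frequent reciprocal classes, CO TS FL and co ts fl, are the parental types, so the F1 was CO TS FL / co ts fl.
The two rarest classes, CO TS fl and co ts FL, are the double crossovers. Comparing them with the parentals, only the fl allele has switched, so fl is the middle locus and the order is ts – fl – co.

fl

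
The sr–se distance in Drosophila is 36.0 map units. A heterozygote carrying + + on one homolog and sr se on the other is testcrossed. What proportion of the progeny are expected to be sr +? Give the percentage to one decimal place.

A map distance of 36.0 map units corresponds to a recombination frequency of 0.360.
The F1 is + + / sr se, so sr + is a recombinant gamete class with expected frequency r/2 = 0.360/2 = 0.1800.
That is 0.1800 = 18.0% of the progeny.

18.0%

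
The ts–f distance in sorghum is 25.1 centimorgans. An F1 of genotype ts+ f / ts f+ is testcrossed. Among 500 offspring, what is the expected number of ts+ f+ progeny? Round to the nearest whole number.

63

A map distance of 25.1 centimorgans corresponds to a recombination frequency of 0.251.
The F1 is ts+ f / ts f+, so ts+ f+ is a recombinant gamete class with expected frequency r/2 = 0.251/2 = 0.1255.
Expected number = 0.1255 × 500 = 62.75 ≈ 63.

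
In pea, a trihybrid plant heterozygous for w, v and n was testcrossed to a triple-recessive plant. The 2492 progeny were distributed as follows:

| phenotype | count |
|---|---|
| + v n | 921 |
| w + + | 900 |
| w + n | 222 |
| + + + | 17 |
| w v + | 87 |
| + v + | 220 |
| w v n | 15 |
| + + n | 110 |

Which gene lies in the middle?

The two most frequent reciprocal classes, + v n and w + +, are the parental types, so the F1 was + v n / w + +.
The two rarest classes, w v n and + + +, are the double crossovers. Comparing them with the parentals, only the w allele has switched, so w is the middle locus and the order is n – w – v.

w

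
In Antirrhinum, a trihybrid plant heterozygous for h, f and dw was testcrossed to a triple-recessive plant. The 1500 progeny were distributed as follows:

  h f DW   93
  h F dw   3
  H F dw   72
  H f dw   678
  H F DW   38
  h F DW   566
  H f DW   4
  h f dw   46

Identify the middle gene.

dw

The two most frequent reciprocal classes, H f dw and h F DW, are the parental types, so the F1 was H f dw / h F DW.
The two rarest classes, H f DW and h F dw, are the double crossovers. Comparing them with the parentals, only the dw allele has switched, so dw is the middle locus and the order is h – dw – f.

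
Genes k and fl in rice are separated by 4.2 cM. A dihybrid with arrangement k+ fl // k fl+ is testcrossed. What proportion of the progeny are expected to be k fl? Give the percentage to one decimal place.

A map distance of 4.2 cM corresponds to a recombination frequency of 0.042.
The F1 is k+ fl / k fl+, so k fl is a recombinant gamete class with expected frequency r/2 = 0.042/2 = 0.0210.
That is 0.0210 = 2.1% of the progeny.

2.1%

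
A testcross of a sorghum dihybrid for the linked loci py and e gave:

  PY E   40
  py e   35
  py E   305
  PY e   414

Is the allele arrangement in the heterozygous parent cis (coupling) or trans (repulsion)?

trans

The two most frequent classes are PY e (414) and py E (305); these are the parental (non-recombinant) types.
So the F1 carried PY e on one chromosome and py E on the other — the recessive alleles are on opposite chromosomes (trans / repulsion).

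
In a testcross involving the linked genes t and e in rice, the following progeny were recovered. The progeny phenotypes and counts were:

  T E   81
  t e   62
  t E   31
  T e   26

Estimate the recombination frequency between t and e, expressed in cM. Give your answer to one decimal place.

28.5 cM

The two most frequent classes, T E (81) and t e (62), are the parental types, so the F1 was T E / t e.
The recombinant classes are T e and t E: 26 + 31 = 57.
Recombination frequency = 57/200 = 0.2850 ≈ 28.5%, i.e. 28.5 cM.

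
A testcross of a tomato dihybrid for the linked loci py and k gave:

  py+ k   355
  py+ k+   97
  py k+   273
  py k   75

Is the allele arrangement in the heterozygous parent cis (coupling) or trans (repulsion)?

The two most frequent classes are py+ k (355) and py k+ (273); these are the parental (non-recombinant) types.
So the F1 carried py+ k on one chromosome and py k+ on the other — the recessive alleles are on opposite chromosomes (trans / repulsion).

trans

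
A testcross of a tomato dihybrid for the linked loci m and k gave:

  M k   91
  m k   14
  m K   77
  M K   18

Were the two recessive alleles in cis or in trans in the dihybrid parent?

trans

The two most frequent classes are M k (91) and m K (77); these are the parental (non-recombinant) types.
So the F1 carried M k on one chromosome and m K on the other — the recessive alleles are on opposite chromosomes (trans / repulsion).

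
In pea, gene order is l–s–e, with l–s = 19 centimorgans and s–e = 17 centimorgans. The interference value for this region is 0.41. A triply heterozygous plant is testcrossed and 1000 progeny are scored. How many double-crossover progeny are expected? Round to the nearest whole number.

Map distances give recombination frequencies of 0.190 and 0.170 for the two intervals.
With interference 0.41 (so coincidence = 0.59), expected double-crossover frequency = 0.190 × 0.170 × 0.59 = 0.01906.
Expected number = 0.01906 × 1000 = 19.06 ≈ 19.

19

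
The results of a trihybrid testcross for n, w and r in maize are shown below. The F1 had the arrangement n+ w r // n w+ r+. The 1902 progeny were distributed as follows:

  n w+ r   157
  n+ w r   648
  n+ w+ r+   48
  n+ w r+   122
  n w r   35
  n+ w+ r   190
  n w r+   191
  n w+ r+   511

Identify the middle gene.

n

The two rarest classes, n w r and n+ w+ r+, are the double crossovers. Comparing them with the parentals, only the n allele has switched, so n is the middle locus and the order is r – n – w.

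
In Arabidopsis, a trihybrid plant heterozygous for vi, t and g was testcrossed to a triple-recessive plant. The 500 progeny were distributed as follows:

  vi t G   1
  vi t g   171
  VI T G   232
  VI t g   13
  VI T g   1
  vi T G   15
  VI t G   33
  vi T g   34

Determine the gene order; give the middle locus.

g

The two most frequent reciprocal classes, VI T G and vi t g, are the parental types, so the F1 was VI T G / vi t g.
The two rarest classes, VI T g and vi t G, are the double crossovers. Comparing them with the parentals, only the g allele has switched, so g is the middle locus and the order is t – g – vi.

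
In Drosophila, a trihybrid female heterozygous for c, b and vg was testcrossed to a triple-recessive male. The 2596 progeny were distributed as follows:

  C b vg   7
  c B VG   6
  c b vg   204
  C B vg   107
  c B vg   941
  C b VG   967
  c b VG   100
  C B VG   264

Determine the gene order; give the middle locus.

vg

The two most frequent reciprocal classes, C b VG and c B vg, are the parental types, so the F1 was C b VG / c B vg.
The two rarest classes, C b vg and c B VG, are the double crossovers. Comparing them with the parentals, only the vg allele has switched, so vg is the middle locus and the order is c – vg – b.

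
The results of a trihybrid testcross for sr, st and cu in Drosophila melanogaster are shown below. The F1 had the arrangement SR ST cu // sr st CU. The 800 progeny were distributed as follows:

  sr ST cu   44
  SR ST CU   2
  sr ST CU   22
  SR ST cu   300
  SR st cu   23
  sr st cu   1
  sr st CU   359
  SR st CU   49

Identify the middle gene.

The two rarest classes, SR ST CU and sr st cu, are the double crossovers. Comparing them with the parentals, only the cu allele has switched, so cu is the middle locus and the order is st – cu – sr.

cu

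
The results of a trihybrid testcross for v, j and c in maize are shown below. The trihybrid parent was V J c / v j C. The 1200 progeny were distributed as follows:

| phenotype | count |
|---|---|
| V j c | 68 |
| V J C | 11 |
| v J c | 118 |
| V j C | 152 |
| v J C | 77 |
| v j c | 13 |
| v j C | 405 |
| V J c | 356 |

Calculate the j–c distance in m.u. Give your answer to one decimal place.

14.1 m.u.

The two rarest classes, V J C and v j c, are the double crossovers. Comparing them with the parentals, only the c allele has switched, so c is the middle locus and the order is j – c – v.
Crossovers in the j–c interval produce the single-crossover classes V j c and v J C (68 + 77 = 145) plus the double crossovers (24).
RF(j–c) = (145 + 24) / 1200 = 169/1200 = 0.1408 → 14.1 m.u.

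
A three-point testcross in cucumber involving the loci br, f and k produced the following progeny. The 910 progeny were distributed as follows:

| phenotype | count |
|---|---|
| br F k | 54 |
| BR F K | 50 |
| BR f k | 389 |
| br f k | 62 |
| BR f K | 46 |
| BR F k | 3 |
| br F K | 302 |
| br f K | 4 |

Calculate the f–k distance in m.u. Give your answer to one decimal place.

11.8 m.u.

The two most frequent reciprocal classes, BR f k and br F K, are the parental types, so the F1 was BR f k / br F K.
The two rarest classes, BR F k and br f K, are the double crossovers. Comparing them with the parentals, only the f allele has switched, so f is the middle locus and the order is br – f – k.
Crossovers in the f–k interval produce the single-crossover classes BR f K and br F k (46 + 54 = 100) plus the double crossovers (7).
RF(f–k) = (100 + 7) / 910 = 107/910 = 0.1176 → 11.8 m.u.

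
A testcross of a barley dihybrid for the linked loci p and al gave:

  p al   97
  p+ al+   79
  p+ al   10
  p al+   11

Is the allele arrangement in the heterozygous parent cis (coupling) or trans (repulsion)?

cis

The two most frequent classes are p+ al+ (79) and p al (97); these are the parental (non-recombinant) types.
So the F1 carried p+ al+ on one chromosome and p al on the other — the recessive alleles are on the same chromosome (cis / coupling).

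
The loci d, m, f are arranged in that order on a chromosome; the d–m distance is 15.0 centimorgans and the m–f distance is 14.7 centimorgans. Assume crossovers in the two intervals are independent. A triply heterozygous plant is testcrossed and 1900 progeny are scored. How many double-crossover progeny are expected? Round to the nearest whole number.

Map distances give recombination frequencies of 0.150 and 0.147 for the two intervals.
With no interference, expected double-crossover frequency = 0.150 × 0.147 = 0.02205.
Expected number = 0.02205 × 1900 = 41.89 ≈ 42.

42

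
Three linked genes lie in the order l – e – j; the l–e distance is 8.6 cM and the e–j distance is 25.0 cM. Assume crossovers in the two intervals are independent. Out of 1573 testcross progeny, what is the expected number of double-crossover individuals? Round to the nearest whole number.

Map distances give recombination frequencies of 0.086 and 0.250 for the two intervals.
With no interference, expected double-crossover frequency = 0.086 × 0.250 = 0.02150.
Expected number = 0.02150 × 1573 = 33.82 ≈ 34.

34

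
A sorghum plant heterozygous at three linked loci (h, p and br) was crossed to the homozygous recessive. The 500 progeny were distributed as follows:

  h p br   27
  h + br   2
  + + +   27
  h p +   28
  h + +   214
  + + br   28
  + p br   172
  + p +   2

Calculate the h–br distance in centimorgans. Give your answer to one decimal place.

11.6 centimorgans

The two most frequent reciprocal classes, h + + and + p br, are the parental types, so the F1 was h + + / + p br.
The two rarest classes, h + br and + p +, are the double crossovers. Comparing them with the parentals, only the br allele has switched, so br is the middle locus and the order is p – br – h.
Crossovers in the br–h interval produce the single-crossover classes + + + and h p br (27 + 27 = 54) plus the double crossovers (4).
RF(br–h) = (54 + 4) / 500 = 58/500 = 0.1160 → 11.6 centimorgans.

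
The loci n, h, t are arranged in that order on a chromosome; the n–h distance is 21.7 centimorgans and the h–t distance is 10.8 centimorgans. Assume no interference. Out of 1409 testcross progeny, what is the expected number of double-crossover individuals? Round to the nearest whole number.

33

Map distances give recombination frequencies of 0.217 and 0.108 for the two intervals.
With no interference, expected double-crossover frequency = 0.217 × 0.108 = 0.02344.
Expected number = 0.02344 × 1409 = 33.02 ≈ 33.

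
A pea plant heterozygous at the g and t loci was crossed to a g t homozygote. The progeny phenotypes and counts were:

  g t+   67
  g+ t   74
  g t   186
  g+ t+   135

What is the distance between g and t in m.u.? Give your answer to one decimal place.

The two most frequent classes, g+ t+ (135) and g t (186), are the parental types, so the F1 was g+ t+ / g t.
The recombinant classes are g+ t and g t+: 74 + 67 = 141.
Recombination frequency = 141/462 = 0.3052 ≈ 30.5%, i.e. 30.5 m.u.

30.5 m.u.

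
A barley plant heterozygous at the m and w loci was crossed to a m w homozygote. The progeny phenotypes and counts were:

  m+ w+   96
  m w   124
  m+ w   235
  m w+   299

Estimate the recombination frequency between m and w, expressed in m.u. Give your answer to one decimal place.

The two most frequent classes, m+ w (235) and m w+ (299), are the parental types, so the F1 was m+ w / m w+.
The recombinant classes are m+ w+ and m w: 96 + 124 = 220.
Recombination frequency = 220/754 = 0.2918 ≈ 29.2%, i.e. 29.2 m.u.

29.2 m.u.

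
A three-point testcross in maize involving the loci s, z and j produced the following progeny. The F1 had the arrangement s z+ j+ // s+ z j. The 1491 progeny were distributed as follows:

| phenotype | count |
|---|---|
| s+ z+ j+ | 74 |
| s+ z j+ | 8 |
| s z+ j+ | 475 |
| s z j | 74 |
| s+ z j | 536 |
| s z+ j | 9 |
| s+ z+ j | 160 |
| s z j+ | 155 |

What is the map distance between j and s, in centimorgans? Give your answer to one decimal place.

The two rarest classes, s z+ j and s+ z j+, are the double crossovers. Comparing them with the parentals, only the j allele has switched, so j is the middle locus and the order is z – j – s.
Crossovers in the j–s interval produce the single-crossover classes s+ z+ j+ and s z j (74 + 74 = 148) plus the double crossovers (17).
RF(j–s) = (148 + 17) / 1491 = 165/1491 = 0.1107 → 11.1 centimorgans.

11.1 centimorgans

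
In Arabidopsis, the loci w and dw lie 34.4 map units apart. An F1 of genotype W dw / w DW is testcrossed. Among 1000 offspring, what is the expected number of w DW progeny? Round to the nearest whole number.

328

A map distance of 34.4 map units corresponds to a recombination frequency of 0.344.
The F1 is W dw / w DW, so w DW is a parental gamete class with expected frequency (1 − r)/2 = 0.656/2 = 0.3280.
Expected number = 0.3280 × 1000 = 328.00 ≈ 328.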